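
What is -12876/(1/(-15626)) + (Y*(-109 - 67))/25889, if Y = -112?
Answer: 5208876553976/25889 ≈ 2.0120e+8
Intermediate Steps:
-12876/(1/(-15626)) + (Y*(-109 - 67))/25889 = -12876/(1/(-15626)) - 112*(-109 - 67)/25889 = -12876/(-1/15626) - 112*(-176)*(1/25889) = -12876*(-15626) + 19712*(1/25889) = 201200376 + 19712/25889 = 5208876553976/25889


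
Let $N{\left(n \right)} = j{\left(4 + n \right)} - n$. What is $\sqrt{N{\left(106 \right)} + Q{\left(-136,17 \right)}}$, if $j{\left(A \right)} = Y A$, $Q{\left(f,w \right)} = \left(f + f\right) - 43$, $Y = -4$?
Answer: $i \sqrt{861} \approx 29.343 i$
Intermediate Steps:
$Q{\left(f,w \right)} = -43 + 2 f$ ($Q{\left(f,w \right)} = 2 f - 43 = -43 + 2 f$)
$j{\left(A \right)} = - 4 A$
$N{\left(n \right)} = -16 - 5 n$ ($N{\left(n \right)} = - 4 \left(4 + n\right) - n = \left(-16 - 4 n\right) - n = -16 - 5 n$)
$\sqrt{N{\left(106 \right)} + Q{\left(-136,17 \right)}} = \sqrt{\left(-16 - 530\right) + \left(-43 + 2 \left(-136\right)\right)} = \sqrt{\left(-16 - 530\right) - 315} = \sqrt{-546 - 315} = \sqrt{-861} = i \sqrt{861}$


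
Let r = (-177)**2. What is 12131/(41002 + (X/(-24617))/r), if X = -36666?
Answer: 1039526946787/3513534244628 ≈ 0.29586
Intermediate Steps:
r = 31329
12131/(41002 + (X/(-24617))/r) = 12131/(41002 - 36666/(-24617)/31329) = 12131/(41002 - 36666*(-1/24617)*(1/31329)) = 12131/(41002 + (36666/24617)*(1/31329)) = 12131/(41002 + 4074/85691777) = 12131/(3513534244628/85691777) = 12131*(85691777/3513534244628) = 1039526946787/3513534244628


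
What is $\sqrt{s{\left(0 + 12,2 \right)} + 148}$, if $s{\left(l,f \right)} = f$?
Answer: $5 \sqrt{6} \approx 12.247$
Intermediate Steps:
$\sqrt{s{\left(0 + 12,2 \right)} + 148} = \sqrt{2 + 148} = \sqrt{150} = 5 \sqrt{6}$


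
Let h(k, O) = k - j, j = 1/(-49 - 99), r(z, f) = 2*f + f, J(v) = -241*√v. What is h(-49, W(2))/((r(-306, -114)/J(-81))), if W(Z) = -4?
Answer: -1747491*I/5624 ≈ -310.72*I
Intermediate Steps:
r(z, f) = 3*f
j = -1/148 (j = 1/(-148) = -1/148 ≈ -0.0067568)
h(k, O) = 1/148 + k (h(k, O) = k - 1*(-1/148) = k + 1/148 = 1/148 + k)
h(-49, W(2))/((r(-306, -114)/J(-81))) = (1/148 - 49)/(((3*(-114))/((-2169*I)))) = -7251*241*I/38/148 = -1747491*I/5624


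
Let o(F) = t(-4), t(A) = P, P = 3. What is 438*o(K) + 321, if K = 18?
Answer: 1635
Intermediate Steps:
t(A) = 3
o(F) = 3
438*o(K) + 321 = 438*3 + 321 = 1314 + 321 = 1635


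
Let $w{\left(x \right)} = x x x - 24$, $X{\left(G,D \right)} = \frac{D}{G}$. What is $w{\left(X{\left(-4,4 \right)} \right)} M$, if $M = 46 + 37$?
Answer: $-2075$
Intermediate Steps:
$M = 83$
$w{\left(x \right)} = -24 + x^{3}$ ($w{\left(x \right)} = x^{2} x - 24 = x^{3} - 24 = -24 + x^{3}$)
$w{\left(X{\left(-4,4 \right)} \right)} M = \left(-24 + \left(\frac{4}{-4}\right)^{3}\right) 83 = \left(-24 + \left(4 \left(- \frac{1}{4}\right)\right)^{3}\right) 83 = \left(-24 + \left(-1\right)^{3}\right) 83 = \left(-24 - 1\right) 83 = \left(-25\right) 83 = -2075$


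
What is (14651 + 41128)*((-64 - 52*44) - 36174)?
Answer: -2148941754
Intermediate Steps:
(14651 + 41128)*((-64 - 52*44) - 36174) = 55779*((-64 - 2288) - 36174) = 55779*(-2352 - 36174) = 55779*(-38526) = -2148941754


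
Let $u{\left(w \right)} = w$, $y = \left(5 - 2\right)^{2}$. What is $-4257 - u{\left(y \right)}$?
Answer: $-4266$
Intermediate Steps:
$y = 9$ ($y = 3^{2} = 9$)
$-4257 - u{\left(y \right)} = -4257 - 9 = -4266$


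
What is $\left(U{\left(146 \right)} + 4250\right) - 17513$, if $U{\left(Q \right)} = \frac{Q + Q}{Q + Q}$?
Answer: $-13262$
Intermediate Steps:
$U{\left(Q \right)} = 1$ ($U{\left(Q \right)} = \frac{2 Q}{2 Q} = 2 Q \frac{1}{2 Q} = 1$)
$\left(U{\left(146 \right)} + 4250\right) - 17513 = \left(1 + 4250\right) - 17513 = 4251 - 17513 = -13262$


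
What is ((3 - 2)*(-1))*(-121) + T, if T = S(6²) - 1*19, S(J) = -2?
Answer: 100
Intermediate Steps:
T = -21 (T = -2 - 1*19 = -2 - 19 = -21)
((3 - 2)*(-1))*(-121) + T = ((3 - 2)*(-1))*(-121) - 21 = (1*(-1))*(-121) - 21 = -1*(-121) - 21 = 121 - 21 = 100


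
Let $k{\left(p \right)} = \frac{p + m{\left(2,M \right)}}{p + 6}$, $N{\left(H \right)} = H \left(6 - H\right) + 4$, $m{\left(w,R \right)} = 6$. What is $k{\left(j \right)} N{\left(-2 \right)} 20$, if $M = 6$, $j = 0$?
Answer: $-240$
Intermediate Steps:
$N{\left(H \right)} = 4 + H \left(6 - H\right)$
$k{\left(p \right)} = 1$ ($k{\left(p \right)} = \frac{p + 6}{p + 6} = \frac{6 + p}{6 + p} = 1$)
$k{\left(j \right)} N{\left(-2 \right)} 20 = 1 \left(4 - \left(-2\right)^{2} + 6 \left(-2\right)\right) 20 = 1 \left(4 - 4 - 12\right) 20 = 1 \left(-12\right) 20 = \left(-12\right) 20 = -240$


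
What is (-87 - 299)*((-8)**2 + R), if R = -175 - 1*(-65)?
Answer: 17756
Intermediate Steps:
R = -110 (R = -175 + 65 = -110)
(-87 - 299)*((-8)**2 + R) = (-87 - 299)*((-8)**2 - 110) = -386*(64 - 110) = -386*(-46) = 17756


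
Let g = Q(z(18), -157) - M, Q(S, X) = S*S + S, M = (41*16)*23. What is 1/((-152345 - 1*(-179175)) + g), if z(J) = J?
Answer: 1/12084 ≈ 8.2754e-5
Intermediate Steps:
M = 15088 (M = 656*23 = 15088)
Q(S, X) = S + S**2 (Q(S, X) = S**2 + S = S + S**2)
g = -14746 (g = 18*(1 + 18) - 1*15088 = 18*19 - 15088 = 342 - 15088 = -14746)
1/((-152345 - 1*(-179175)) + g) = 1/((-152345 - 1*(-179175)) - 14746) = 1/((-152345 + 179175) - 14746) = 1/(26830 - 14746) = 1/12084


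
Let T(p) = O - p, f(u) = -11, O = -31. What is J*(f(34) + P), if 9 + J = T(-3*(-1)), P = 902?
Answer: -38313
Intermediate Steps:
T(p) = -31 - p
J = -43 (J = -9 + (-31 - (-3)*(-1)) = -9 + (-31 - 1*3) = -9 + (-31 - 3) = -9 - 34 = -43)
J*(f(34) + P) = -43*(-11 + 902) = -43*891 = -38313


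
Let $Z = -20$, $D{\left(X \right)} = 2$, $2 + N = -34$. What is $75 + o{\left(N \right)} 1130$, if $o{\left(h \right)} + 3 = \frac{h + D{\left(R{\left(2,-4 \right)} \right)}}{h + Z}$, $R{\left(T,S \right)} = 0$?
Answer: $- \frac{36805}{14} \approx -2628.9$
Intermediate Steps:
$N = -36$ ($N = -2 - 34 = -36$)
$o{\left(h \right)} = -3 + \frac{2 + h}{-20 + h}$ ($o{\left(h \right)} = -3 + \frac{h + 2}{h - 20} = -3 + \frac{2 + h}{-20 + h}$)
$75 + o{\left(N \right)} 1130 = 75 + \frac{2 \left(31 - -36\right)}{-20 - 36} \cdot 1130 = 75 + \frac{2 \left(31 + 36\right)}{-56} \cdot 1130 = 75 + 2 \left(- \frac{1}{56}\right) 67 \cdot 1130 = 75 - \frac{37855}{14} = - \frac{36805}{14}$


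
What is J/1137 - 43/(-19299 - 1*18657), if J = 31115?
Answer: 131227759/4795108 ≈ 27.367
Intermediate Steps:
J/1137 - 43/(-19299 - 1*18657) = 31115/1137 - 43/(-19299 - 1*18657) = 31115*(1/1137) - 43/(-19299 - 18657) = 31115/1137 - 43/(-37956) = 31115/1137 - 43*(-1/37956) = 31115/1137 + 43/37956 = 131227759/4795108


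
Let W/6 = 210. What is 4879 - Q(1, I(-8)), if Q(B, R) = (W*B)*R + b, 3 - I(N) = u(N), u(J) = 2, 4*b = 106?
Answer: 7185/2 ≈ 3592.5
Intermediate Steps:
b = 53/2 (b = (¼)*106 = 53/2 ≈ 26.500)
W = 1260 (W = 6*210 = 1260)
I(N) = 1 (I(N) = 3 - 1*2 = 3 - 2 = 1)
Q(B, R) = 53/2 + 1260*B*R (Q(B, R) = (1260*B)*R + 53/2 = 1260*B*R + 53/2 = 53/2 + 1260*B*R)
4879 - Q(1, I(-8)) = 4879 - (53/2 + 1260*1*1) = 4879 - (53/2 + 1260) = 4879 - 1*2573/2 = 4879 - 2573/2 = 7185/2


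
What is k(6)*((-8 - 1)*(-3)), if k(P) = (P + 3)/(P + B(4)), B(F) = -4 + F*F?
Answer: 27/2 ≈ 13.500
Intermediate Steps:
B(F) = -4 + F²
k(P) = (3 + P)/(12 + P) (k(P) = (P + 3)/(P + (-4 + 4²)) = (3 + P)/(P + (-4 + 16)) = (3 + P)/(P + 12) = (3 + P)/(12 + P))
k(6)*((-8 - 1)*(-3)) = ((3 + 6)/(12 + 6))*((-8 - 1)*(-3)) = (9/18)*(-9*(-3)) = ((1/18)*9)*27 = (½)*27 = 27/2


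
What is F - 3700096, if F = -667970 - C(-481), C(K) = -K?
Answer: -4368547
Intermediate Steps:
F = -668451 (F = -667970 - (-1)*(-481) = -667970 - 1*481 = -667970 - 481 = -668451)
F - 3700096 = -668451 - 3700096 = -4368547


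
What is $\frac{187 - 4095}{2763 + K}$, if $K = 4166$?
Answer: $- \frac{3908}{6929} \approx -0.56401$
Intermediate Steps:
$\frac{187 - 4095}{2763 + K} = \frac{187 - 4095}{2763 + 4166} = - \frac{3908}{6929}$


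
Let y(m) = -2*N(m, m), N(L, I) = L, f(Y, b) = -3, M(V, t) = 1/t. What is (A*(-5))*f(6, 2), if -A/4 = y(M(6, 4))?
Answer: 30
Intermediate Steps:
y(m) = -2*m
A = 2 (A = -(-8)/4 = -4*(-½) = 2)
(A*(-5))*f(6, 2) = (2*(-5))*(-3) = -10*(-3) = 30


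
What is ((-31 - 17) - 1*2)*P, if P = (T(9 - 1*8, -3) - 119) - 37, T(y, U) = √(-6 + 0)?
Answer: 7800 - 50*I*√6 ≈ 7800.0 - 122.47*I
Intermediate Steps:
T(y, U) = I*√6 (T(y, U) = √(-6) = I*√6)
P = -156 + I*√6 (P = (I*√6 - 119) - 37 = (-119 + I*√6) - 37 = -156 + I*√6 ≈ -156.0 + 2.4495*I)
((-31 - 17) - 1*2)*P = ((-31 - 17) - 1*2)*(-156 + I*√6) = (-48 - 2)*(-156 + I*√6) = -50*(-156 + I*√6) = 7800 - 50*I*√6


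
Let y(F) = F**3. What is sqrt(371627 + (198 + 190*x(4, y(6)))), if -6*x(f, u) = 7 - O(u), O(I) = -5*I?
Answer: sqrt(3036630)/3 ≈ 580.86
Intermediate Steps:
x(f, u) = -7/6 - 5*u/6 (x(f, u) = -(7 - (-5)*u)/6 = -(7 + 5*u)/6 = -7/6 - 5*u/6)
sqrt(371627 + (198 + 190*x(4, y(6)))) = sqrt(371627 + (198 + 190*(-7/6 - 5/6*6**3))) = sqrt(371627 + (198 + 190*(-7/6 - 5/6*216))) = sqrt(371627 + (198 + 190*(-7/6 - 180))) = sqrt(371627 + (198 + 190*(-1087/6))) = sqrt(371627 + (198 - 103265/3)) = sqrt(371627 - 102671/3) = sqrt(1012210/3) = sqrt(3036630)/3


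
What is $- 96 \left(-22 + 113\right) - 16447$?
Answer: $-25183$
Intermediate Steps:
$- 96 \left(-22 + 113\right) - 16447 = \left(-96\right) 91 - 16447 = -8736 - 16447 = -25183$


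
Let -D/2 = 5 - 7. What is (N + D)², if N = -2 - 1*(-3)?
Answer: 25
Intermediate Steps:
N = 1 (N = -2 + 3 = 1)
D = 4 (D = -2*(5 - 7) = -2*(-2) = 4)
(N + D)² = (1 + 4)² = 5² = 25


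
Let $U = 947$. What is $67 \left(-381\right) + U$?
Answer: $-24580$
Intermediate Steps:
$67 \left(-381\right) + U = 67 \left(-381\right) + 947 = -25527 + 947 = -24580$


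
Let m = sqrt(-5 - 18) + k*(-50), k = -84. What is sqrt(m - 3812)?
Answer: sqrt(388 + I*sqrt(23)) ≈ 19.698 + 0.1217*I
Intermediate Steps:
m = 4200 + I*sqrt(23) (m = sqrt(-5 - 18) - 84*(-50) = sqrt(-23) + 4200 = I*sqrt(23) + 4200 = 4200 + I*sqrt(23) ≈ 4200.0 + 4.7958*I)
sqrt(m - 3812) = sqrt((4200 + I*sqrt(23)) - 3812) = sqrt(388 + I*sqrt(23))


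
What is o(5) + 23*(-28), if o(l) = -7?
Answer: -651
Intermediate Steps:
o(5) + 23*(-28) = -7 + 23*(-28) = -7 - 644 = -651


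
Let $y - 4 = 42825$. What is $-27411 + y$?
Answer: $15418$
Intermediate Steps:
$y = 42829$ ($y = 4 + 42825 = 42829$)
$-27411 + y = -27411 + 42829 = 15418$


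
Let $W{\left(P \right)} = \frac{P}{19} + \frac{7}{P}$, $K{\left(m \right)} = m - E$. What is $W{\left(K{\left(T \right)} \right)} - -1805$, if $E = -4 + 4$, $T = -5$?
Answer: $\frac{171317}{95} \approx 1803.3$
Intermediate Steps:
$E = 0$
$K{\left(m \right)} = m$ ($K{\left(m \right)} = m - 0 = m + 0 = m$)
$W{\left(P \right)} = \frac{7}{P} + \frac{P}{19}$ ($W{\left(P \right)} = P \frac{1}{19} + \frac{7}{P} = \frac{P}{19} + \frac{7}{P} = \frac{7}{P} + \frac{P}{19}$)
$W{\left(K{\left(T \right)} \right)} - -1805 = \left(\frac{7}{-5} + \frac{1}{19} \left(-5\right)\right) - -1805 = \left(7 \left(- \frac{1}{5}\right) - \frac{5}{19}\right) + 1805 = \left(- \frac{7}{5} - \frac{5}{19}\right) + 1805 = - \frac{158}{95} + 1805 = \frac{171317}{95}$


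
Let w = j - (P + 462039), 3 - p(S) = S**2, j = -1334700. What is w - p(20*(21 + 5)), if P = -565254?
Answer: -961088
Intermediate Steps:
p(S) = 3 - S**2
w = -1231485 (w = -1334700 - (-565254 + 462039) = -1334700 - 1*(-103215) = -1334700 + 103215 = -1231485)
w - p(20*(21 + 5)) = -1231485 - (3 - (20*(21 + 5))**2) = -1231485 - (3 - (20*26)**2) = -1231485 - (3 - 1*520**2) = -1231485 - (3 - 1*270400) = -1231485 - (3 - 270400) = -1231485 - 1*(-270397) = -1231485 + 270397 = -961088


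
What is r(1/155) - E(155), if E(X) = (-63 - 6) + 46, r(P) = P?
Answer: 3566/155 ≈ 23.006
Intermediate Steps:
E(X) = -23 (E(X) = -69 + 46 = -23)
r(1/155) - E(155) = 1/155 - 1*(-23) = 1/155 + 23 = 3566/155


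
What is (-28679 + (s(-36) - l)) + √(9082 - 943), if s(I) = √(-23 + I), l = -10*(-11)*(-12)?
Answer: -27359 + √8139 + I*√59 ≈ -27269.0 + 7.6811*I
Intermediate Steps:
l = -1320 (l = 110*(-12) = -1320)
(-28679 + (s(-36) - l)) + √(9082 - 943) = (-28679 + (√(-23 - 36) - 1*(-1320))) + √(9082 - 943) = (-28679 + (√(-59) + 1320)) + √8139 = (-28679 + (I*√59 + 1320)) + √8139 = (-28679 + (1320 + I*√59)) + √8139 = (-27359 + I*√59) + √8139 = -27359 + √8139 + I*√59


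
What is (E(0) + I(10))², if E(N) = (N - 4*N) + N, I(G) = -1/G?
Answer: 1/100 ≈ 0.010000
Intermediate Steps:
E(N) = -2*N (E(N) = -3*N + N = -2*N)
(E(0) + I(10))² = (-2*0 - 1/10)² = (0 - 1*⅒)² = (0 - ⅒)² = (-⅒)² = 1/100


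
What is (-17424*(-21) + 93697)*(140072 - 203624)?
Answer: -29208562752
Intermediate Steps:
(-17424*(-21) + 93697)*(140072 - 203624) = (365904 + 93697)*(-63552) = 459601*(-63552) = -29208562752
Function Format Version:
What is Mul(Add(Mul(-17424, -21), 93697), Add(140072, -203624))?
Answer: -29208562752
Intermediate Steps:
Mul(Add(Mul(-17424, -21), 93697), Add(140072, -203624)) = Mul(Add(365904, 93697), -63552) = Mul(459601, -63552) = -29208562752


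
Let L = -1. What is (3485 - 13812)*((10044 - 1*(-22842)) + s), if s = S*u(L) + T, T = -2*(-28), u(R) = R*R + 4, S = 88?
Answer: -344735914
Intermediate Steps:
u(R) = 4 + R² (u(R) = R² + 4 = 4 + R²)
T = 56
s = 496 (s = 88*(4 + (-1)²) + 56 = 88*(4 + 1) + 56 = 88*5 + 56 = 440 + 56 = 496)
(3485 - 13812)*((10044 - 1*(-22842)) + s) = (3485 - 13812)*((10044 - 1*(-22842)) + 496) = -10327*((10044 + 22842) + 496) = -10327*(32886 + 496) = -10327*33382 = -344735914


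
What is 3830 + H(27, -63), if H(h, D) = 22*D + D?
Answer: 2381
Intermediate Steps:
H(h, D) = 23*D
3830 + H(27, -63) = 3830 + 23*(-63) = 3830 - 1449 = 2381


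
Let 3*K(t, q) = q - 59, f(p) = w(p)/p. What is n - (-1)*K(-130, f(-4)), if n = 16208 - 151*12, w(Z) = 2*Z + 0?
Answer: 14377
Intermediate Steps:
w(Z) = 2*Z
f(p) = 2 (f(p) = (2*p)/p = 2)
K(t, q) = -59/3 + q/3 (K(t, q) = (q - 59)/3 = (-59 + q)/3 = -59/3 + q/3)
n = 14396 (n = 16208 - 1812 = 14396)
n - (-1)*K(-130, f(-4)) = 14396 - (-1)*(-59/3 + (⅓)*2) = 14396 - (-1)*(-59/3 + ⅔) = 14396 - (-1)*(-19) = 14396 - 1*19 = 14396 - 19 = 14377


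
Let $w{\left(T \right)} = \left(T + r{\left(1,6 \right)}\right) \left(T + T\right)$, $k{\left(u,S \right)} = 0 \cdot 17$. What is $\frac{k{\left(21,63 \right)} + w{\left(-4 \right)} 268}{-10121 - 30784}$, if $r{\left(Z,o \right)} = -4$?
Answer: $- \frac{17152}{40905} \approx -0.41931$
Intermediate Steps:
$k{\left(u,S \right)} = 0$
$w{\left(T \right)} = 2 T \left(-4 + T\right)$ ($w{\left(T \right)} = \left(T - 4\right) \left(T + T\right) = \left(-4 + T\right) 2 T = 2 T \left(-4 + T\right)$)
$\frac{k{\left(21,63 \right)} + w{\left(-4 \right)} 268}{-10121 - 30784} = \frac{0 + 2 \left(-4\right) \left(-4 - 4\right) 268}{-10121 - 30784} = \frac{0 + 2 \left(-4\right) \left(-8\right) 268}{-40905} = \left(0 + 64 \cdot 268\right) \left(- \frac{1}{40905}\right) = \left(0 + 17152\right) \left(- \frac{1}{40905}\right) = 17152 \left(- \frac{1}{40905}\right) = - \frac{17152}{40905}$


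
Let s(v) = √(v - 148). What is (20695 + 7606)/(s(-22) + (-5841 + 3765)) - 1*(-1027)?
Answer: 2183780833/2154973 - 28301*I*√170/4309946 ≈ 1013.4 - 0.085616*I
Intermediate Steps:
s(v) = √(-148 + v)
(20695 + 7606)/(s(-22) + (-5841 + 3765)) - 1*(-1027) = (20695 + 7606)/(√(-148 - 22) + (-5841 + 3765)) - 1*(-1027) = 28301/(√(-170) - 2076) + 1027 = 28301/(I*√170 - 2076) + 1027 = 28301/(-2076 + I*√170) + 1027 = 1027 + 28301/(-2076 + I*√170)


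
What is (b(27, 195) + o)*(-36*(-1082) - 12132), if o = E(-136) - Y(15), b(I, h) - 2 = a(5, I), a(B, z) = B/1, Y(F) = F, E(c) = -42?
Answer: -1341000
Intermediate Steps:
a(B, z) = B (a(B, z) = B*1 = B)
b(I, h) = 7 (b(I, h) = 2 + 5 = 7)
o = -57 (o = -42 - 1*15 = -42 - 15 = -57)
(b(27, 195) + o)*(-36*(-1082) - 12132) = (7 - 57)*(-36*(-1082) - 12132) = -50*(38952 - 12132) = -50*26820 = -1341000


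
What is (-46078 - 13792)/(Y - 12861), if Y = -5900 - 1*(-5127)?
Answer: 29935/6817 ≈ 4.3912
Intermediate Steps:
Y = -773 (Y = -5900 + 5127 = -773)
(-46078 - 13792)/(Y - 12861) = (-46078 - 13792)/(-773 - 12861) = -59870/(-13634) = -59870*(-1/13634) = 29935/6817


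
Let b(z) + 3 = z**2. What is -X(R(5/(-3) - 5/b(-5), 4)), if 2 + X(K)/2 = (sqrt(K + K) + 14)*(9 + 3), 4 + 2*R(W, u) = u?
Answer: -332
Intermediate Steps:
b(z) = -3 + z**2
R(W, u) = -2 + u/2
X(K) = 332 + 24*sqrt(2)*sqrt(K) (X(K) = -4 + 2*((sqrt(K + K) + 14)*(9 + 3)) = -4 + 2*((sqrt(2*K) + 14)*12) = -4 + 2*((sqrt(2)*sqrt(K) + 14)*12) = -4 + 2*((14 + sqrt(2)*sqrt(K))*12) = -4 + 2*(168 + 12*sqrt(2)*sqrt(K)) = -4 + (336 + 24*sqrt(2)*sqrt(K)) = 332 + 24*sqrt(2)*sqrt(K))
-X(R(5/(-3) - 5/b(-5), 4)) = -(332 + 24*sqrt(2)*sqrt(-2 + (1/2)*4)) = -(332 + 24*sqrt(2)*sqrt(-2 + 2)) = -(332 + 24*sqrt(2)*sqrt(0)) = -(332 + 24*sqrt(2)*0) = -(332 + 0) = -1*332 = -332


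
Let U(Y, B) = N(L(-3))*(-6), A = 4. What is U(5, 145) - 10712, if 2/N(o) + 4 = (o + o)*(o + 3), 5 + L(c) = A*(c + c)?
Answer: -4027715/376 ≈ -10712.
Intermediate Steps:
L(c) = -5 + 8*c (L(c) = -5 + 4*(c + c) = -5 + 4*(2*c) = -5 + 8*c)
N(o) = 2/(-4 + 2*o*(3 + o)) (N(o) = 2/(-4 + (o + o)*(o + 3)) = 2/(-4 + (2*o)*(3 + o)) = 2/(-4 + 2*o*(3 + o)))
U(Y, B) = -3/376 (U(Y, B) = -6/(-2 + (-5 + 8*(-3))² + 3*(-5 + 8*(-3))) = -6/(-2 + (-5 - 24)² + 3*(-5 - 24)) = -6/(-2 + (-29)² + 3*(-29)) = -6/(-2 + 841 - 87) = -6/752 = (1/752)*(-6) = -3/376)
U(5, 145) - 10712 = -3/376 - 10712 = -4027715/376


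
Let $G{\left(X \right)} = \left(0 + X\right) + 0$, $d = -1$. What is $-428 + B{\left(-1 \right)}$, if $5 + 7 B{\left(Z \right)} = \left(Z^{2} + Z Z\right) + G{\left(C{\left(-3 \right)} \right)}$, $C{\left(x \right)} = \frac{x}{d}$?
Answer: $-428$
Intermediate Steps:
$C{\left(x \right)} = - x$ ($C{\left(x \right)} = \frac{x}{-1} = x \left(-1\right) = - x$)
$G{\left(X \right)} = X$ ($G{\left(X \right)} = X + 0 = X$)
$B{\left(Z \right)} = - \frac{2}{7} + \frac{2 Z^{2}}{7}$ ($B{\left(Z \right)} = - \frac{5}{7} + \frac{\left(Z^{2} + Z Z\right) - -3}{7} = - \frac{5}{7} + \frac{\left(Z^{2} + Z^{2}\right) + 3}{7} = - \frac{5}{7} + \frac{2 Z^{2} + 3}{7} = - \frac{5}{7} + \frac{3 + 2 Z^{2}}{7} = - \frac{5}{7} + \left(\frac{3}{7} + \frac{2 Z^{2}}{7}\right) = - \frac{2}{7} + \frac{2 Z^{2}}{7}$)
$-428 + B{\left(-1 \right)} = -428 - \left(\frac{2}{7} - \frac{2 \left(-1\right)^{2}}{7}\right) = -428 + \left(- \frac{2}{7} + \frac{2}{7} \cdot 1\right) = -428 + \left(- \frac{2}{7} + \frac{2}{7}\right) = -428 + 0 = -428$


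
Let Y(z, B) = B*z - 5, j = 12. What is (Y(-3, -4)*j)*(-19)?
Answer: -1596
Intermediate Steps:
Y(z, B) = -5 + B*z
(Y(-3, -4)*j)*(-19) = ((-5 - 4*(-3))*12)*(-19) = ((-5 + 12)*12)*(-19) = (7*12)*(-19) = 84*(-19) = -1596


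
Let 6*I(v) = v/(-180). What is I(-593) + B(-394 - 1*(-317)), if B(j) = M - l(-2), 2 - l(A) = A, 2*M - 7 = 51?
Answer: 27593/1080 ≈ 25.549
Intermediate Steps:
M = 29 (M = 7/2 + (1/2)*51 = 7/2 + 51/2 = 29)
l(A) = 2 - A
B(j) = 25 (B(j) = 29 - (2 - 1*(-2)) = 29 - (2 + 2) = 29 - 1*4 = 29 - 4 = 25)
I(v) = -v/1080 (I(v) = (v/(-180))/6 = (v*(-1/180))/6 = (-v/180)/6 = -v/1080)
I(-593) + B(-394 - 1*(-317)) = -1/1080*(-593) + 25 = 593/1080 + 25 = 27593/1080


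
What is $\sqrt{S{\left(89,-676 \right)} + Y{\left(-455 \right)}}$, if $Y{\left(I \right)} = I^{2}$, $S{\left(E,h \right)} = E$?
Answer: $\sqrt{207114} \approx 455.1$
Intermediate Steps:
$\sqrt{S{\left(89,-676 \right)} + Y{\left(-455 \right)}} = \sqrt{89 + \left(-455\right)^{2}} = \sqrt{89 + 207025} = \sqrt{207114}$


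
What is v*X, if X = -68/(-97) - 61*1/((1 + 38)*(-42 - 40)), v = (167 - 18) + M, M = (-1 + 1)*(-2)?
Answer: 33283769/310206 ≈ 107.30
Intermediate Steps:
M = 0 (M = 0*(-2) = 0)
v = 149 (v = (167 - 18) + 0 = 149 + 0 = 149)
X = 223381/310206 (X = -68*(-1/97) - 61/(39*(-82)) = 68/97 - 61/(-3198) = 68/97 - 61*(-1/3198) = 68/97 + 61/3198 = 223381/310206 ≈ 0.72011)
v*X = 149*(223381/310206) = 33283769/310206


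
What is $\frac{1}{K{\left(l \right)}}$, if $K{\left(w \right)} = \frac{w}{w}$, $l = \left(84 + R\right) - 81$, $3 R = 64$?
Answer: $1$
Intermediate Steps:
$R = \frac{64}{3}$ ($R = \frac{1}{3} \cdot 64 = \frac{64}{3} \approx 21.333$)
$l = \frac{73}{3}$ ($l = \left(84 + \frac{64}{3}\right) - 81 = \frac{316}{3} - 81 = \frac{73}{3} \approx 24.333$)
$K{\left(w \right)} = 1$
$\frac{1}{K{\left(l \right)}} = 1^{-1} = 1$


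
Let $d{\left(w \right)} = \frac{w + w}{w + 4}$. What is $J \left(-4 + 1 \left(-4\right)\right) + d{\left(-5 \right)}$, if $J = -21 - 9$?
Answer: $250$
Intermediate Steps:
$d{\left(w \right)} = \frac{2 w}{4 + w}$
$J = -30$ ($J = -21 - 9 = -30$)
$J \left(-4 + 1 \left(-4\right)\right) + d{\left(-5 \right)} = - 30 \left(-4 + 1 \left(-4\right)\right) + 2 \left(-5\right) \frac{1}{4 - 5} = - 30 \left(-4 - 4\right) + 2 \left(-5\right) \frac{1}{-1} = \left(-30\right) \left(-8\right) + 2 \left(-5\right) \left(-1\right) = 240 + 10 = 250$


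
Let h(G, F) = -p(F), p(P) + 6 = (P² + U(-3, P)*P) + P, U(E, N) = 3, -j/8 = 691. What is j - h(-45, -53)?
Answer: -2937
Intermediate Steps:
j = -5528 (j = -8*691 = -5528)
p(P) = -6 + P² + 4*P (p(P) = -6 + ((P² + 3*P) + P) = -6 + (P² + 4*P) = -6 + P² + 4*P)
h(G, F) = 6 - F² - 4*F (h(G, F) = -(-6 + F² + 4*F) = 6 - F² - 4*F)
j - h(-45, -53) = -5528 - (6 - 1*(-53)² - 4*(-53)) = -5528 - (6 - 1*2809 + 212) = -5528 - (6 - 2809 + 212) = -5528 - 1*(-2591) = -5528 + 2591 = -2937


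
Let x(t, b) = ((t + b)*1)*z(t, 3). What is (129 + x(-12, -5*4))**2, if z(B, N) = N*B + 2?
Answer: 1481089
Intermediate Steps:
z(B, N) = 2 + B*N (z(B, N) = B*N + 2 = 2 + B*N)
x(t, b) = (2 + 3*t)*(b + t) (x(t, b) = ((t + b)*1)*(2 + t*3) = ((b + t)*1)*(2 + 3*t) = (b + t)*(2 + 3*t) = (2 + 3*t)*(b + t))
(129 + x(-12, -5*4))**2 = (129 + (2 + 3*(-12))*(-5*4 - 12))**2 = (129 + (2 - 36)*(-20 - 12))**2 = (129 - 34*(-32))**2 = (129 + 1088)**2 = 1217**2 = 1481089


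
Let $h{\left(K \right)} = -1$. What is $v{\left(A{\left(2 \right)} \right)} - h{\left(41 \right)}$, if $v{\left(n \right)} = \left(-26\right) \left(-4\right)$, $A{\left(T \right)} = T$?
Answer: $105$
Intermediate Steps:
$v{\left(n \right)} = 104$
$v{\left(A{\left(2 \right)} \right)} - h{\left(41 \right)} = 104 - -1 = 104 + 1 = 105$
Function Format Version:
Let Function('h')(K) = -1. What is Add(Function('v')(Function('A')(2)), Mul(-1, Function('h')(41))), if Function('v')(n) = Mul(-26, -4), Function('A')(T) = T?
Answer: 105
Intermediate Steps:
Function('v')(n) = 104
Add(Function('v')(Function('A')(2)), Mul(-1, Function('h')(41))) = Add(104, Mul(-1, -1)) = Add(104, 1) = 105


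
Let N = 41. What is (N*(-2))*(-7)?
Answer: 574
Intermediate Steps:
(N*(-2))*(-7) = (41*(-2))*(-7) = -82*(-7) = 574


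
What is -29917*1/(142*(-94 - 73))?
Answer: 29917/23714 ≈ 1.2616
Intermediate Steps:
-29917*1/(142*(-94 - 73)) = -29917/(142*(-167)) = -29917/(-23714) = -29917*(-1/23714) = 29917/23714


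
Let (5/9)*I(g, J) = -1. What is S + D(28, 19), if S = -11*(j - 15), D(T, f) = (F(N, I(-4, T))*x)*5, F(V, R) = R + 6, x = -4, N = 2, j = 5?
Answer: 26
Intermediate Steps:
I(g, J) = -9/5 (I(g, J) = (9/5)*(-1) = -9/5)
F(V, R) = 6 + R
D(T, f) = -84 (D(T, f) = ((6 - 9/5)*(-4))*5 = ((21/5)*(-4))*5 = -84/5*5 = -84)
S = 110 (S = -11*(5 - 15) = -11*(-10) = 110)
S + D(28, 19) = 110 - 84 = 26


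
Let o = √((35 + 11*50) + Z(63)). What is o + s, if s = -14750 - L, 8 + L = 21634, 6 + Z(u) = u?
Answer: -36376 + √642 ≈ -36351.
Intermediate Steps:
Z(u) = -6 + u
L = 21626 (L = -8 + 21634 = 21626)
s = -36376 (s = -14750 - 1*21626 = -14750 - 21626 = -36376)
o = √642 (o = √((35 + 11*50) + (-6 + 63)) = √((35 + 550) + 57) = √(585 + 57) = √642 ≈ 25.338)
o + s = √642 - 36376 = -36376 + √642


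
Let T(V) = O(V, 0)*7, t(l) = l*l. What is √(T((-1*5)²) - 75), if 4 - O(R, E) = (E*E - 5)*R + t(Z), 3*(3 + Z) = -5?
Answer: 8*√95/3 ≈ 25.991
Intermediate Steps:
Z = -14/3 (Z = -3 + (⅓)*(-5) = -3 - 5/3 = -14/3 ≈ -4.6667)
t(l) = l²
O(R, E) = -160/9 - R*(-5 + E²) (O(R, E) = 4 - ((E*E - 5)*R + (-14/3)²) = 4 - ((E² - 5)*R + 196/9) = 4 - ((-5 + E²)*R + 196/9) = 4 - (R*(-5 + E²) + 196/9) = 4 - (196/9 + R*(-5 + E²)) = 4 + (-196/9 - R*(-5 + E²)) = -160/9 - R*(-5 + E²))
T(V) = -1120/9 + 35*V (T(V) = (-160/9 + 5*V - 1*V*0²)*7 = (-160/9 + 5*V - 1*V*0)*7 = (-160/9 + 5*V + 0)*7 = (-160/9 + 5*V)*7 = -1120/9 + 35*V)
√(T((-1*5)²) - 75) = √((-1120/9 + 35*(-1*5)²) - 75) = √((-1120/9 + 35*(-5)²) - 75) = √((-1120/9 + 35*25) - 75) = √((-1120/9 + 875) - 75) = √(6755/9 - 75) = √(6080/9) = 8*√95/3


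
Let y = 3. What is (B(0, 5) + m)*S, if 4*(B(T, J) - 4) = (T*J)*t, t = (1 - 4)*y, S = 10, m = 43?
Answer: 470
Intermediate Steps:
t = -9 (t = (1 - 4)*3 = -3*3 = -9)
B(T, J) = 4 - 9*J*T/4 (B(T, J) = 4 + ((T*J)*(-9))/4 = 4 + ((J*T)*(-9))/4 = 4 + (-9*J*T)/4 = 4 - 9*J*T/4)
(B(0, 5) + m)*S = ((4 - 9/4*5*0) + 43)*10 = ((4 + 0) + 43)*10 = (4 + 43)*10 = 47*10 = 470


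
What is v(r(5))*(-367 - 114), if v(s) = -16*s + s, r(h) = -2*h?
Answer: -72150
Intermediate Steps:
v(s) = -15*s
v(r(5))*(-367 - 114) = (-(-30)*5)*(-367 - 114) = -15*(-10)*(-481) = 150*(-481) = -72150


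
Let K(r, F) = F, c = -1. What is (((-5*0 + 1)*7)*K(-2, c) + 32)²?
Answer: 625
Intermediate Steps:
(((-5*0 + 1)*7)*K(-2, c) + 32)² = (((-5*0 + 1)*7)*(-1) + 32)² = (((0 + 1)*7)*(-1) + 32)² = ((1*7)*(-1) + 32)² = (7*(-1) + 32)² = (-7 + 32)² = 25² = 625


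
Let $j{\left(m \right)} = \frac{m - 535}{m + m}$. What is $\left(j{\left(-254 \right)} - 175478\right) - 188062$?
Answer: $- \frac{184677531}{508} \approx -3.6354 \cdot 10^{5}$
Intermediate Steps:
$j{\left(m \right)} = \frac{-535 + m}{2 m}$
$\left(j{\left(-254 \right)} - 175478\right) - 188062 = \left(\frac{-535 - 254}{2 \left(-254\right)} - 175478\right) - 188062 = \left(\frac{1}{2} \left(- \frac{1}{254}\right) \left(-789\right) - 175478\right) - 188062 = \left(\frac{789}{508} - 175478\right) - 188062 = - \frac{89142035}{508} - 188062 = - \frac{184677531}{508}$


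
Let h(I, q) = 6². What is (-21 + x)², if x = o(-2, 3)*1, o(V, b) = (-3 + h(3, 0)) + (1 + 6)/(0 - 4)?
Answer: 1681/16 ≈ 105.06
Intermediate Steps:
h(I, q) = 36
o(V, b) = 125/4 (o(V, b) = (-3 + 36) + (1 + 6)/(0 - 4) = 33 + 7/(-4) = 33 + 7*(-¼) = 33 - 7/4 = 125/4)
x = 125/4 (x = (125/4)*1 = 125/4 ≈ 31.250)
(-21 + x)² = (-21 + 125/4)² = (41/4)² = 1681/16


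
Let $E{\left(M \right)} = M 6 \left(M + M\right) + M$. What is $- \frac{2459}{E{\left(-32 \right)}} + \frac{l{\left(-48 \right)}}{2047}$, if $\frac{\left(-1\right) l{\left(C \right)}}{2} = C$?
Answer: $- \frac{3856997}{25088032} \approx -0.15374$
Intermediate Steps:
$l{\left(C \right)} = - 2 C$
$E{\left(M \right)} = M + 12 M^{2}$ ($E{\left(M \right)} = 6 M 2 M + M = 12 M^{2} + M = M + 12 M^{2}$)
$- \frac{2459}{E{\left(-32 \right)}} + \frac{l{\left(-48 \right)}}{2047} = - \frac{2459}{\left(-32\right) \left(1 + 12 \left(-32\right)\right)} + \frac{\left(-2\right) \left(-48\right)}{2047} = - \frac{2459}{\left(-32\right) \left(1 - 384\right)} + 96 \cdot \frac{1}{2047} = - \frac{2459}{\left(-32\right) \left(-383\right)} + \frac{96}{2047} = - \frac{2459}{12256} + \frac{96}{2047} = - \frac{3856997}{25088032}$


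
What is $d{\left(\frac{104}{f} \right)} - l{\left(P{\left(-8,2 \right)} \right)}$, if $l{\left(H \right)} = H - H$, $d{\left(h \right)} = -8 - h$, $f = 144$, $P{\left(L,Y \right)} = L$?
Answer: $- \frac{157}{18} \approx -8.7222$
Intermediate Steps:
$l{\left(H \right)} = 0$
$d{\left(\frac{104}{f} \right)} - l{\left(P{\left(-8,2 \right)} \right)} = \left(-8 - \frac{104}{144}\right) - 0 = \left(-8 - 104 \cdot \frac{1}{144}\right) + 0 = \left(-8 - \frac{13}{18}\right) + 0 = - \frac{157}{18} + 0 = - \frac{157}{18}$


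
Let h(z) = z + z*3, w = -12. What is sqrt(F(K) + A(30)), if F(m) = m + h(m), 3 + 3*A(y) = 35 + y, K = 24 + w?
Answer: 11*sqrt(6)/3 ≈ 8.9815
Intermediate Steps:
K = 12 (K = 24 - 12 = 12)
h(z) = 4*z (h(z) = z + 3*z = 4*z)
A(y) = 32/3 + y/3 (A(y) = -1 + (35 + y)/3 = -1 + (35/3 + y/3) = 32/3 + y/3)
F(m) = 5*m (F(m) = m + 4*m = 5*m)
sqrt(F(K) + A(30)) = sqrt(5*12 + (32/3 + (1/3)*30)) = sqrt(60 + (32/3 + 10)) = sqrt(60 + 62/3) = sqrt(242/3) = 11*sqrt(6)/3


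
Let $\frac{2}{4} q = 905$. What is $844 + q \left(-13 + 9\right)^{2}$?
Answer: $29804$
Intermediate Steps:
$q = 1810$ ($q = 2 \cdot 905 = 1810$)
$844 + q \left(-13 + 9\right)^{2} = 844 + 1810 \left(-13 + 9\right)^{2} = 844 + 1810 \left(-4\right)^{2} = 844 + 1810 \cdot 16 = 844 + 28960 = 29804$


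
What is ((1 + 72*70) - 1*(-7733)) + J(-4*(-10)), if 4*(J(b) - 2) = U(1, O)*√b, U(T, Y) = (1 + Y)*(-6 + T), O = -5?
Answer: 12776 + 10*√10 ≈ 12808.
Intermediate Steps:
J(b) = 2 + 5*√b (J(b) = 2 + ((-6 + 1 - 6*(-5) + 1*(-5))*√b)/4 = 2 + ((-6 + 1 + 30 - 5)*√b)/4 = 2 + (20*√b)/4 = 2 + 5*√b)
((1 + 72*70) - 1*(-7733)) + J(-4*(-10)) = ((1 + 72*70) - 1*(-7733)) + (2 + 5*√(-4*(-10))) = ((1 + 5040) + 7733) + (2 + 5*√40) = (5041 + 7733) + (2 + 5*(2*√10)) = 12774 + (2 + 10*√10) = 12776 + 10*√10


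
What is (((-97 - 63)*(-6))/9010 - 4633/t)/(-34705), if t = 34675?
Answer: 845533/1084259683375 ≈ 7.7983e-7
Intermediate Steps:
(((-97 - 63)*(-6))/9010 - 4633/t)/(-34705) = (((-97 - 63)*(-6))/9010 - 4633/34675)/(-34705) = (-160*(-6)*(1/9010) - 4633*1/34675)*(-1/34705) = (960*(1/9010) - 4633/34675)*(-1/34705) = (96/901 - 4633/34675)*(-1/34705) = -845533/31242175*(-1/34705) = 845533/1084259683375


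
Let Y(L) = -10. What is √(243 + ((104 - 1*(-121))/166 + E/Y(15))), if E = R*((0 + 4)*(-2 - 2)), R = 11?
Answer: √180461090/830 ≈ 16.185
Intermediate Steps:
E = -176 (E = 11*((0 + 4)*(-2 - 2)) = 11*(4*(-4)) = 11*(-16) = -176)
√(243 + ((104 - 1*(-121))/166 + E/Y(15))) = √(243 + ((104 - 1*(-121))/166 - 176/(-10))) = √(243 + ((104 + 121)*(1/166) - 176*(-⅒))) = √(243 + (225*(1/166) + 88/5)) = √(243 + (225/166 + 88/5)) = √(243 + 15733/830) = √(217423/830) = √180461090/830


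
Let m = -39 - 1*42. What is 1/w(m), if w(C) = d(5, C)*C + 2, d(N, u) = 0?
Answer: 1/2 ≈ 0.50000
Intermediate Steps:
m = -81 (m = -39 - 42 = -81)
w(C) = 2 (w(C) = 0*C + 2 = 0 + 2 = 2)
1/w(m) = 1/2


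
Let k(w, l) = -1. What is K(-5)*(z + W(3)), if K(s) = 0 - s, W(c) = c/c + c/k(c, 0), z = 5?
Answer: 15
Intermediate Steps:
W(c) = 1 - c (W(c) = c/c + c/(-1) = 1 + c*(-1) = 1 - c)
K(s) = -s
K(-5)*(z + W(3)) = (-1*(-5))*(5 + (1 - 1*3)) = 5*(5 + (1 - 3)) = 5*(5 - 2) = 5*3 = 15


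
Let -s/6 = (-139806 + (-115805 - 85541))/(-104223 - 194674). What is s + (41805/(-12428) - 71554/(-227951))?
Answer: -8381385952470907/846767736944116 ≈ -9.8981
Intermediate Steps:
s = -2046912/298897 (s = -6*(-139806 + (-115805 - 85541))/(-104223 - 194674) = -6*(-139806 - 201346)/(-298897) = -(-2046912)*(-1)/298897 = -6*341152/298897 = -2046912/298897 ≈ -6.8482)
s + (41805/(-12428) - 71554/(-227951)) = -2046912/298897 + (41805/(-12428) - 71554/(-227951)) = -2046912/298897 + (41805*(-1/12428) - 71554*(-1/227951)) = -2046912/298897 + (-41805/12428 + 71554/227951) = -2046912/298897 - 8640218443/2832975028 = -8381385952470907/846767736944116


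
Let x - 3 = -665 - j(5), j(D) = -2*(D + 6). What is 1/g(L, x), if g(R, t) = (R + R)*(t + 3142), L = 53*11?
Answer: 1/2917332 ≈ 3.4278e-7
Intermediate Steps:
L = 583
j(D) = -12 - 2*D (j(D) = -2*(6 + D) = -12 - 2*D)
x = -640 (x = 3 + (-665 - (-12 - 2*5)) = 3 + (-665 - (-12 - 10)) = 3 + (-665 - 1*(-22)) = 3 + (-665 + 22) = 3 - 643 = -640)
g(R, t) = 2*R*(3142 + t) (g(R, t) = (2*R)*(3142 + t) = 2*R*(3142 + t))
1/g(L, x) = 1/(2*583*(3142 - 640)) = 1/(2*583*2502) = 1/2917332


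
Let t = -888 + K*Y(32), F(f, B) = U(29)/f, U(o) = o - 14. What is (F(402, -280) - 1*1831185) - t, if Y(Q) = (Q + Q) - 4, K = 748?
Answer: -251273713/134 ≈ -1.8752e+6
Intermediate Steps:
U(o) = -14 + o
Y(Q) = -4 + 2*Q (Y(Q) = 2*Q - 4 = -4 + 2*Q)
F(f, B) = 15/f (F(f, B) = (-14 + 29)/f = 15/f)
t = 43992 (t = -888 + 748*(-4 + 2*32) = -888 + 748*(-4 + 64) = -888 + 748*60 = -888 + 44880 = 43992)
(F(402, -280) - 1*1831185) - t = (15/402 - 1*1831185) - 1*43992 = (15*(1/402) - 1831185) - 43992 = (5/134 - 1831185) - 43992 = -245378785/134 - 43992 = -251273713/134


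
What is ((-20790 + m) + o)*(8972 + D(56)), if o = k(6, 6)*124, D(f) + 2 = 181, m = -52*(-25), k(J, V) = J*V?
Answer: -137502926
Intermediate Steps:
m = 1300
D(f) = 179 (D(f) = -2 + 181 = 179)
o = 4464 (o = (6*6)*124 = 36*124 = 4464)
((-20790 + m) + o)*(8972 + D(56)) = ((-20790 + 1300) + 4464)*(8972 + 179) = (-19490 + 4464)*9151 = -15026*9151 = -137502926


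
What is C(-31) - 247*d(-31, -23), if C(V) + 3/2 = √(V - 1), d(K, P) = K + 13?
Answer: 8889/2 + 4*I*√2 ≈ 4444.5 + 5.6569*I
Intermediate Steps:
d(K, P) = 13 + K
C(V) = -3/2 + √(-1 + V) (C(V) = -3/2 + √(V - 1) = -3/2 + √(-1 + V))
C(-31) - 247*d(-31, -23) = (-3/2 + √(-1 - 31)) - 247*(13 - 31) = (-3/2 + √(-32)) - 247*(-18) = (-3/2 + 4*I*√2) + 4446 = 8889/2 + 4*I*√2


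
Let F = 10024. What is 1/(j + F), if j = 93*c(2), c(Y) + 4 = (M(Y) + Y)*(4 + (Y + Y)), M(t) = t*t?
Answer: 1/14116 ≈ 7.0842e-5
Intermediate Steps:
M(t) = t²
c(Y) = -4 + (4 + 2*Y)*(Y + Y²) (c(Y) = -4 + (Y² + Y)*(4 + (Y + Y)) = -4 + (Y + Y²)*(4 + 2*Y) = -4 + (4 + 2*Y)*(Y + Y²))
j = 4092 (j = 93*(-4 + 2*2³ + 4*2 + 6*2²) = 93*(-4 + 2*8 + 8 + 6*4) = 93*(-4 + 16 + 8 + 24) = 93*44 = 4092)
1/(j + F) = 1/(4092 + 10024) = 1/14116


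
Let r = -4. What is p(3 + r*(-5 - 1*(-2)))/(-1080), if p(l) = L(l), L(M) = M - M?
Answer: 0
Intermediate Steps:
L(M) = 0
p(l) = 0
p(3 + r*(-5 - 1*(-2)))/(-1080) = 0/(-1080) = 0*(-1/1080) = 0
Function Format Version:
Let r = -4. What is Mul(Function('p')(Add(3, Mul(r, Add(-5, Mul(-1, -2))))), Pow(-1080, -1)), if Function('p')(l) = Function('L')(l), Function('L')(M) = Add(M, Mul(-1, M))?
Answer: 0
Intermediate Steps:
Function('L')(M) = 0
Function('p')(l) = 0
Mul(Function('p')(Add(3, Mul(r, Add(-5, Mul(-1, -2))))), Pow(-1080, -1)) = Mul(0, Pow(-1080, -1)) = Mul(0, Rational(-1, 1080)) = 0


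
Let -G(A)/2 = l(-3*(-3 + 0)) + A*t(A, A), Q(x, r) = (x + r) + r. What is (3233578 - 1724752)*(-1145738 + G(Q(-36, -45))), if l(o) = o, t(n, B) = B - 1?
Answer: -1777034909760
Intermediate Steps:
Q(x, r) = x + 2*r (Q(x, r) = (r + x) + r = x + 2*r)
t(n, B) = -1 + B
G(A) = -18 - 2*A*(-1 + A) (G(A) = -2*(-3*(-3 + 0) + A*(-1 + A)) = -2*(-3*(-3) + A*(-1 + A)) = -2*(9 + A*(-1 + A)) = -18 - 2*A*(-1 + A))
(3233578 - 1724752)*(-1145738 + G(Q(-36, -45))) = (3233578 - 1724752)*(-1145738 + (-18 - 2*(-36 + 2*(-45))**2 + 2*(-36 + 2*(-45)))) = 1508826*(-1145738 + (-18 - 2*(-36 - 90)**2 + 2*(-36 - 90))) = 1508826*(-1145738 + (-18 - 2*(-126)**2 + 2*(-126))) = 1508826*(-1145738 + (-18 - 2*15876 - 252)) = 1508826*(-1145738 + (-18 - 31752 - 252)) = 1508826*(-1145738 - 32022) = 1508826*(-1177760) = -1777034909760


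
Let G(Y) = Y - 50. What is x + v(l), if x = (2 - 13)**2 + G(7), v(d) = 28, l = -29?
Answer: 106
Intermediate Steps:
G(Y) = -50 + Y
x = 78 (x = (2 - 13)**2 + (-50 + 7) = (-11)**2 - 43 = 121 - 43 = 78)
x + v(l) = 78 + 28 = 106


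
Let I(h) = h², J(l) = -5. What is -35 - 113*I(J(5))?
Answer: -2860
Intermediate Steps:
-35 - 113*I(J(5)) = -35 - 113*(-5)² = -35 - 113*25 = -35 - 2825 = -2860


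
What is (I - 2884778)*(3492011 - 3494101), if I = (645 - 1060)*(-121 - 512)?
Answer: 5480153470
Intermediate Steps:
I = 262695 (I = -415*(-633) = 262695)
(I - 2884778)*(3492011 - 3494101) = (262695 - 2884778)*(3492011 - 3494101) = -2622083*(-2090) = 5480153470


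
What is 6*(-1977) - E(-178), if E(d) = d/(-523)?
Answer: -6204004/523 ≈ -11862.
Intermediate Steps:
E(d) = -d/523 (E(d) = d*(-1/523) = -d/523)
6*(-1977) - E(-178) = 6*(-1977) - (-1)*(-178)/523 = -11862 - 1*178/523 = -11862 - 178/523 = -6204004/523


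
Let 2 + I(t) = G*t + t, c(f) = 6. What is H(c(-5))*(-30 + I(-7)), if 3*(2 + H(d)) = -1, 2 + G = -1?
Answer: 42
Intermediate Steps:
G = -3 (G = -2 - 1 = -3)
I(t) = -2 - 2*t (I(t) = -2 + (-3*t + t) = -2 - 2*t)
H(d) = -7/3 (H(d) = -2 + (⅓)*(-1) = -2 - ⅓ = -7/3)
H(c(-5))*(-30 + I(-7)) = -7*(-30 + (-2 - 2*(-7)))/3 = -7*(-30 + (-2 + 14))/3 = -7*(-30 + 12)/3 = -7/3*(-18) = 42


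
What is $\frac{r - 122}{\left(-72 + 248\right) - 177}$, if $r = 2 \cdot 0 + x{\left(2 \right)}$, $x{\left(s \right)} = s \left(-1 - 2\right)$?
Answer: $128$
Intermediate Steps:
$x{\left(s \right)} = - 3 s$ ($x{\left(s \right)} = s \left(-3\right) = - 3 s$)
$r = -6$ ($r = 2 \cdot 0 - 6 = 0 - 6 = -6$)
$\frac{r - 122}{\left(-72 + 248\right) - 177} = \frac{-6 - 122}{\left(-72 + 248\right) - 177} = - \frac{128}{176 - 177} = - \frac{128}{-1} = \left(-128\right) \left(-1\right) = 128$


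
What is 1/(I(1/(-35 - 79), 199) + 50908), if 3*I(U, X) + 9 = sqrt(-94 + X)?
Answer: 30543/1554791408 - sqrt(105)/7773957040 ≈ 1.9643e-5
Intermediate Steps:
I(U, X) = -3 + sqrt(-94 + X)/3
1/(I(1/(-35 - 79), 199) + 50908) = 1/((-3 + sqrt(-94 + 199)/3) + 50908) = 1/((-3 + sqrt(105)/3) + 50908) = 1/(50905 + sqrt(105)/3)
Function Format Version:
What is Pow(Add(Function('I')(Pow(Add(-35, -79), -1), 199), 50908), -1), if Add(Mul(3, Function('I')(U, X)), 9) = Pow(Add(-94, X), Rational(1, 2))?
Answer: Add(Rational(30543, 1554791408), Mul(Rational(-1, 7773957040), Pow(105, Rational(1, 2)))) ≈ 1.9643e-5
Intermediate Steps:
Function('I')(U, X) = Add(-3, Mul(Rational(1, 3), Pow(Add(-94, X), Rational(1, 2))))
Pow(Add(Function('I')(Pow(Add(-35, -79), -1), 199), 50908), -1) = Pow(Add(Add(-3, Mul(Rational(1, 3), Pow(Add(-94, 199), Rational(1, 2)))), 50908), -1) = Pow(Add(Add(-3, Mul(Rational(1, 3), Pow(105, Rational(1, 2)))), 50908), -1) = Pow(Add(50905, Mul(Rational(1, 3), Pow(105, Rational(1, 2)))), -1)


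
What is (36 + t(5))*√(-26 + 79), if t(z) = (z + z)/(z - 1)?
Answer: 77*√53/2 ≈ 280.28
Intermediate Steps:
t(z) = 2*z/(-1 + z) (t(z) = (2*z)/(-1 + z) = 2*z/(-1 + z))
(36 + t(5))*√(-26 + 79) = (36 + 2*5/(-1 + 5))*√(-26 + 79) = (36 + 2*5/4)*√53 = (36 + 2*5*(¼))*√53 = (36 + 5/2)*√53 = 77*√53/2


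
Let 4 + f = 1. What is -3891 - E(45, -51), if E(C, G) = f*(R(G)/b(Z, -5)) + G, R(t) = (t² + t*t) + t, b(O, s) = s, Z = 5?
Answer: -34653/5 ≈ -6930.6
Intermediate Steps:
R(t) = t + 2*t² (R(t) = (t² + t²) + t = 2*t² + t = t + 2*t²)
f = -3 (f = -4 + 1 = -3)
E(C, G) = G + 3*G*(1 + 2*G)/5 (E(C, G) = -3*G*(1 + 2*G)/(-5) + G = -3*G*(1 + 2*G)*(-1)/5 + G = -(-3)*G*(1 + 2*G)/5 + G = 3*G*(1 + 2*G)/5 + G = G + 3*G*(1 + 2*G)/5)
-3891 - E(45, -51) = -3891 - 2*(-51)*(4 + 3*(-51))/5 = -3891 - 2*(-51)*(4 - 153)/5 = -3891 - 2*(-51)*(-149)/5 = -3891 - 1*15198/5 = -3891 - 15198/5 = -34653/5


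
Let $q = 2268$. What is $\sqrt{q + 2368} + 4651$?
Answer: $4651 + 2 \sqrt{1159} \approx 4719.1$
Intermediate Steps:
$\sqrt{q + 2368} + 4651 = \sqrt{2268 + 2368} + 4651 = \sqrt{4636} + 4651 = 2 \sqrt{1159} + 4651 = 4651 + 2 \sqrt{1159}$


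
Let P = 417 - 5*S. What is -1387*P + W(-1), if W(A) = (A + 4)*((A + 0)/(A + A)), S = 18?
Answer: -907095/2 ≈ -4.5355e+5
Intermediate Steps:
P = 327 (P = 417 - 5*18 = 417 - 1*90 = 417 - 90 = 327)
W(A) = 2 + A/2 (W(A) = (4 + A)*(A/((2*A))) = (4 + A)*(A*(1/(2*A))) = (4 + A)*(1/2) = 2 + A/2)
-1387*P + W(-1) = -1387*327 + (2 + (1/2)*(-1)) = -453549 + (2 - 1/2) = -453549 + 3/2 = -907095/2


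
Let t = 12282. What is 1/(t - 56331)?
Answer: -1/44049 ≈ -2.2702e-5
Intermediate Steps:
1/(t - 56331) = 1/(12282 - 56331) = 1/(-44049) = -1/44049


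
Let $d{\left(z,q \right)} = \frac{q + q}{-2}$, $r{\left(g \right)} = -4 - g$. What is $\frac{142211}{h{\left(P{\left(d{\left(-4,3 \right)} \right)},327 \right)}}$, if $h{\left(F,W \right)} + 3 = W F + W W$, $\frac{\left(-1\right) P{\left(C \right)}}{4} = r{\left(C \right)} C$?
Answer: $\frac{142211}{103002} \approx 1.3807$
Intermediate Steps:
$d{\left(z,q \right)} = - q$ ($d{\left(z,q \right)} = 2 q \left(- \frac{1}{2}\right) = - q$)
$P{\left(C \right)} = - 4 C \left(-4 - C\right)$ ($P{\left(C \right)} = - 4 \left(-4 - C\right) C = - 4 C \left(-4 - C\right)$)
$h{\left(F,W \right)} = -3 + W^{2} + F W$ ($h{\left(F,W \right)} = -3 + \left(W F + W W\right) = -3 + \left(F W + W^{2}\right) = -3 + \left(W^{2} + F W\right) = -3 + W^{2} + F W$)
$\frac{142211}{h{\left(P{\left(d{\left(-4,3 \right)} \right)},327 \right)}} = \frac{142211}{-3 + 327^{2} + 4 \left(\left(-1\right) 3\right) \left(4 - 3\right) 327} = \frac{142211}{-3 + 106929 + 4 \left(-3\right) \left(4 - 3\right) 327} = \frac{142211}{-3 + 106929 + 4 \left(-3\right) 1 \cdot 327} = \frac{142211}{-3 + 106929 - 3924} = \frac{142211}{103002}$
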